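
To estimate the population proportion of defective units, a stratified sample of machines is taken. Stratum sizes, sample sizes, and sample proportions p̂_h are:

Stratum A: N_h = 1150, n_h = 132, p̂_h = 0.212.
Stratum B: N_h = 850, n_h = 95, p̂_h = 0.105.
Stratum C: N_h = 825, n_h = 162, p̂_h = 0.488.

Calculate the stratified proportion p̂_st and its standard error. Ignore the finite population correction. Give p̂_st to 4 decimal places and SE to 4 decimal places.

p̂_st ≈ 0.2604, SE ≈ 0.0208

N = 2825; stratum weights W_h = N_h/N.
p̂_st = Σ W_h p̂_h = (1150·0.212 + 850·0.105 + 825·0.488)/2825 = 0.26041
V̂(p̂_st) = Σ W_h² p̂_h(1−p̂_h)/(n_h−1):
  stratum A: (1150/2825)²·0.212·0.788/131 = 0.000211324
  stratum B: (850/2825)²·0.105·0.895/94 = 9.05077e-05
  stratum C: (825/2825)²·0.488·0.512/161 = 0.000132353
V̂(p̂_st) = 0.000434185; SE = √V̂ = 0.0208371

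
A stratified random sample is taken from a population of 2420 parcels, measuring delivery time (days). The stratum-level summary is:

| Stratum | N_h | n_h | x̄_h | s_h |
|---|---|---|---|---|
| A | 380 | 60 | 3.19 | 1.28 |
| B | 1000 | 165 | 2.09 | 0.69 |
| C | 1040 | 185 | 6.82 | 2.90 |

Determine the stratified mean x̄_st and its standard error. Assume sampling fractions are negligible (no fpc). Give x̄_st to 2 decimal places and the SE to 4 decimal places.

x̄_st = Σ W_h x̄_h = (380·3.19 + 1000·2.09 + 1040·6.82)/2420 = 4.29545
V̂(x̄_st) = Σ W_h² s_h²/n_h, with W_h = N_h/N and N = 2420:
  stratum A: (380/2420)²·1.28²/60 = 0.000673295
  stratum B: (1000/2420)²·0.69²/165 = 0.000492701
  stratum C: (1040/2420)²·2.90²/185 = 0.00839576
V̂(x̄_st) = 0.00956176
SE(x̄_st) = √0.00956176 = 0.0977842

x̄_st ≈ 4.30, SE ≈ 0.0978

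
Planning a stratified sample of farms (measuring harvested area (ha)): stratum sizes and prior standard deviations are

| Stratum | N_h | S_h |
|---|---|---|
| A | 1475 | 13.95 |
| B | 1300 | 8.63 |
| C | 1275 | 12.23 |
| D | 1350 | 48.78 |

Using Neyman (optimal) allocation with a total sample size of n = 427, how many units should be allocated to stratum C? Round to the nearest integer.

Neyman allocation: n_h = n · N_h S_h / Σ N_i S_i, with n = 427.
  stratum A: N_h·S_h = 1475·13.95 = 20576.25
  stratum B: N_h·S_h = 1300·8.63 = 11219.00
  stratum C: N_h·S_h = 1275·12.23 = 15593.25
  stratum D: N_h·S_h = 1350·48.78 = 65853.00
Σ N_h S_h = 113241.50
n for stratum C = 427·15593.25/113241.50 = 58.798 → 59

59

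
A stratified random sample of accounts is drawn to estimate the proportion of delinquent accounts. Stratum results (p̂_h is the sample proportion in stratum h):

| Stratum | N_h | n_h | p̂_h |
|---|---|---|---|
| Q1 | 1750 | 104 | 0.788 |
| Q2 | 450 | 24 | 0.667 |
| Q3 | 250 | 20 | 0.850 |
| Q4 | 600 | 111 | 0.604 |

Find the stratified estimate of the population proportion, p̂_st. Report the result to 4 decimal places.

N = 3050; stratum weights W_h = N_h/N.
p̂_st = Σ W_h p̂_h = (1750·0.788 + 450·0.667 + 250·0.850 + 600·0.604)/3050 = 0.73903

p̂_st ≈ 0.7390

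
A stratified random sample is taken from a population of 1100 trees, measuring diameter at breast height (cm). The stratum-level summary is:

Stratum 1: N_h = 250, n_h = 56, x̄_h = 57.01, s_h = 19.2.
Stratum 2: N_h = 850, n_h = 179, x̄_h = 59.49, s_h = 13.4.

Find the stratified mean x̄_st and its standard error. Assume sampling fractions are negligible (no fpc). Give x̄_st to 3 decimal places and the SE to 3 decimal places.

x̄_st ≈ 58.926, SE ≈ 0.969

x̄_st = Σ W_h x̄_h = (250·57.01 + 850·59.49)/1100 = 58.92636
V̂(x̄_st) = Σ W_h² s_h²/n_h, with W_h = N_h/N and N = 1100:
  stratum 1: (250/1100)²·19.2²/56 = 0.340024
  stratum 2: (850/1100)²·13.4²/179 = 0.598975
V̂(x̄_st) = 0.938999
SE(x̄_st) = √0.938999 = 0.96902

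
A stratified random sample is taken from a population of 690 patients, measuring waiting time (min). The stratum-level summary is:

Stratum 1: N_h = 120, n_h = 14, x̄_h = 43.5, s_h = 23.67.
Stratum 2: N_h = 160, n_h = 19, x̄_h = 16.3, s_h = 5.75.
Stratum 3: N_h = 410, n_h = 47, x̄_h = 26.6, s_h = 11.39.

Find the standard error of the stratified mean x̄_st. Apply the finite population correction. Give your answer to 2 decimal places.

SE(x̄_st) ≈ 1.42

V̂(x̄_st) = Σ W_h² (1 − n_h/N_h) s_h²/n_h, with W_h = N_h/N and N = 690:
  stratum 1: (120/690)²·(1 − 14/120)·23.67²/14 = 1.0692
  stratum 2: (160/690)²·(1 − 19/160)·5.75²/19 = 0.0824561
  stratum 3: (410/690)²·(1 − 47/410)·11.39²/47 = 0.862863
V̂(x̄_st) = 2.01452
SE(x̄_st) = √2.01452 = 1.41934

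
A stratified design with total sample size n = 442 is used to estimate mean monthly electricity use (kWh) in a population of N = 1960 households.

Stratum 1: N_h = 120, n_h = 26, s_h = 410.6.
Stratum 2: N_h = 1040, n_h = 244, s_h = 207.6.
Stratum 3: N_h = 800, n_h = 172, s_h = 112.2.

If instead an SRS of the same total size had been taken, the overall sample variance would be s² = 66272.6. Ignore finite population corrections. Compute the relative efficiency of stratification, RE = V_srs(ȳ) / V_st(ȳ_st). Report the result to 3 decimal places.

V̂(ȳ_st) = Σ W_h² s_h²/n_h, with W_h = N_h/N and N = 1960:
  stratum 1: (120/1960)²·410.6²/26 = 24.3061
  stratum 2: (1040/1960)²·207.6²/244 = 49.7301
  stratum 3: (800/1960)²·112.2²/172 = 12.1934
V_st = 86.2296
V_srs = s²/n = 66272.6/442 = 149.938
Relative efficiency = V_srs / V_st = 149.938/86.2296 = 1.7388

RE ≈ 1.739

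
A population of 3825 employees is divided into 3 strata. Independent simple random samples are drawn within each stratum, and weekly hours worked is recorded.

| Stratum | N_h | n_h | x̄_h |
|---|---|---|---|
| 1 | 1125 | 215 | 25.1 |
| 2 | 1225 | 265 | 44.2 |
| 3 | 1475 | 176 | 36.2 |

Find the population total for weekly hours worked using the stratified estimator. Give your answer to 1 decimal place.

τ̂_st ≈ 135777.5

τ̂_st = Σ N_h x̄_h = 1125·25.1 + 1225·44.2 + 1475·36.2 = 135777.5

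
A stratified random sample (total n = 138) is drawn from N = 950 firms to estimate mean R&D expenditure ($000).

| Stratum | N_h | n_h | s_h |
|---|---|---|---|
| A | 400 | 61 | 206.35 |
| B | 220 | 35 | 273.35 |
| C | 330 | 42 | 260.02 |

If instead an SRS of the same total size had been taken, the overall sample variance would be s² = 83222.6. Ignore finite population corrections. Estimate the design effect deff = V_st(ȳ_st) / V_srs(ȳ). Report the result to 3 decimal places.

deff ≈ 0.717

V̂(ȳ_st) = Σ W_h² s_h²/n_h, with W_h = N_h/N and N = 950:
  stratum A: (400/950)²·206.35²/61 = 123.752
  stratum B: (220/950)²·273.35²/35 = 114.49
  stratum C: (330/950)²·260.02²/42 = 194.243
V_st = 432.485
V_srs = s²/n = 83222.6/138 = 603.062
deff = V_st / V_srs = 432.485/603.062 = 0.7171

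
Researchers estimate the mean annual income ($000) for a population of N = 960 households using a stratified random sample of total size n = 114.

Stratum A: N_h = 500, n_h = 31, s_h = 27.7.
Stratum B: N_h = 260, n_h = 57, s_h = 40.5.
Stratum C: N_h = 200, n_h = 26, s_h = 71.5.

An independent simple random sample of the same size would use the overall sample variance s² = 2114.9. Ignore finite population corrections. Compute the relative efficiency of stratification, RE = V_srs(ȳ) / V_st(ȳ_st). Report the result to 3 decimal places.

V̂(ȳ_st) = Σ W_h² s_h²/n_h, with W_h = N_h/N and N = 960:
  stratum A: (500/960)²·27.7²/31 = 6.71422
  stratum B: (260/960)²·40.5²/57 = 2.11076
  stratum C: (200/960)²·71.5²/26 = 8.53407
V_st = 17.3591
V_srs = s²/n = 2114.9/114 = 18.5518
Relative efficiency = V_srs / V_st = 18.5518/17.3591 = 1.0687

RE ≈ 1.069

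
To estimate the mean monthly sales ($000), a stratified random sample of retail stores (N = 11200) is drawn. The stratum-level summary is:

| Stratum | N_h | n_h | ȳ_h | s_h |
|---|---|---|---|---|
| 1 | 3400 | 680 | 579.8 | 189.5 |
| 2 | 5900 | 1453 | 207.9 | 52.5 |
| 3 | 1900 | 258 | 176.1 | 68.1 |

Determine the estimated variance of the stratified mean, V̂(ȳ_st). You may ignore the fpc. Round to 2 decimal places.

V̂(ȳ_st) ≈ 5.91

V̂(ȳ_st) = Σ W_h² s_h²/n_h, with W_h = N_h/N and N = 11200:
  stratum 1: (3400/11200)²·189.5²/680 = 4.86666
  stratum 2: (5900/11200)²·52.5²/1453 = 0.526406
  stratum 3: (1900/11200)²·68.1²/258 = 0.517304
V̂(ȳ_st) = 5.91037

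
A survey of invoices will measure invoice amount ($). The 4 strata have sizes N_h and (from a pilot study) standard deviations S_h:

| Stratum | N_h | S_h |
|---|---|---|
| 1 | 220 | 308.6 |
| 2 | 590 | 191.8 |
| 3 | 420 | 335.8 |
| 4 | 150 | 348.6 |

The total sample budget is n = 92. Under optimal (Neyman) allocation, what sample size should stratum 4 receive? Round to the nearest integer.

13

Neyman allocation: n_h = n · N_h S_h / Σ N_i S_i, with n = 92.
  stratum 1: N_h·S_h = 220·308.6 = 67892.00
  stratum 2: N_h·S_h = 590·191.8 = 113162.00
  stratum 3: N_h·S_h = 420·335.8 = 141036.00
  stratum 4: N_h·S_h = 150·348.6 = 52290.00
Σ N_h S_h = 374380.00
n for stratum 4 = 92·52290.00/374380.00 = 12.850 → 13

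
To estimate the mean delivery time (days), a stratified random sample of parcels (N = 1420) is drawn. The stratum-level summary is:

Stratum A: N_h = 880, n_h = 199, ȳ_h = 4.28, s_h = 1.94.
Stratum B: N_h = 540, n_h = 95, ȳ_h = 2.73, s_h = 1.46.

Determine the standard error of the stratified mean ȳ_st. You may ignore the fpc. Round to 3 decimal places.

V̂(ȳ_st) = Σ W_h² s_h²/n_h, with W_h = N_h/N and N = 1420:
  stratum A: (880/1420)²·1.94²/199 = 0.00726338
  stratum B: (540/1420)²·1.46²/95 = 0.00324484
V̂(ȳ_st) = 0.0105082
SE(ȳ_st) = √0.0105082 = 0.10251

SE(ȳ_st) ≈ 0.103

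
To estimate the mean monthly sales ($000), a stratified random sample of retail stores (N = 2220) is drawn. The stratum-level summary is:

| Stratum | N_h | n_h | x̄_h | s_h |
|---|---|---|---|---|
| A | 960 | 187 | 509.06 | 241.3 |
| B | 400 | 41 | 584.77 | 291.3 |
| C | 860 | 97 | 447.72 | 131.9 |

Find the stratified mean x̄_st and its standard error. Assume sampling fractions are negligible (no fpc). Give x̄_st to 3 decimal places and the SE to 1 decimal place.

x̄_st = Σ W_h x̄_h = (960·509.06 + 400·584.77 + 860·447.72)/2220 = 498.93910
V̂(x̄_st) = Σ W_h² s_h²/n_h, with W_h = N_h/N and N = 2220:
  stratum A: (960/2220)²·241.3²/187 = 58.225
  stratum B: (400/2220)²·291.3²/41 = 67.191
  stratum C: (860/2220)²·131.9²/97 = 26.9159
V̂(x̄_st) = 152.332
SE(x̄_st) = √152.332 = 12.3423

x̄_st ≈ 498.939, SE ≈ 12.3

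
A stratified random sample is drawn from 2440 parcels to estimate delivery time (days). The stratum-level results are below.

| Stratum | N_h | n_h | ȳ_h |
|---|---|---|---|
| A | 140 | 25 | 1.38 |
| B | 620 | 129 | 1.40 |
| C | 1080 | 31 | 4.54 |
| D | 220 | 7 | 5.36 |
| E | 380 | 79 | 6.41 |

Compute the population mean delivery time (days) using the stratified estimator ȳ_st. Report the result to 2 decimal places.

N = Σ N_h = 2440. Stratum weights W_h = N_h/N.
ȳ_st = (140·1.38 + 620·1.40 + 1080·4.54 + 220·5.36 + 380·6.41) / 2440 = 3.9260

ȳ_st ≈ 3.93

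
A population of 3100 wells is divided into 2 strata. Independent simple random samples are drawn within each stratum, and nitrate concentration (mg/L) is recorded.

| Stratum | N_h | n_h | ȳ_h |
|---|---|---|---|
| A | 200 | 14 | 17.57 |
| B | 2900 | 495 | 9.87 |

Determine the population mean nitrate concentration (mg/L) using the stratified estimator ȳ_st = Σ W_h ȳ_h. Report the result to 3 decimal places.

ȳ_st ≈ 10.367

N = Σ N_h = 3100. Stratum weights W_h = N_h/N.
ȳ_st = (200·17.57 + 2900·9.87) / 3100 = 10.36677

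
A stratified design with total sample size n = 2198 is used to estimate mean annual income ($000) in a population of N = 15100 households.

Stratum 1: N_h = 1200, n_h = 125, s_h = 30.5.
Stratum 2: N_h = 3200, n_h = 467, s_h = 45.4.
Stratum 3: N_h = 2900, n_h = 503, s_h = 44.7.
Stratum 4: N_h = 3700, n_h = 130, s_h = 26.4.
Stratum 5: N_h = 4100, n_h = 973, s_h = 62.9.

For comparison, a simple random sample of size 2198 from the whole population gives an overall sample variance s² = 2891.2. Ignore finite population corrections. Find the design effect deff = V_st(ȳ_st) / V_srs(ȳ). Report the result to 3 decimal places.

deff ≈ 0.770

V̂(ȳ_st) = Σ W_h² s_h²/n_h, with W_h = N_h/N and N = 15100:
  stratum 1: (1200/15100)²·30.5²/125 = 0.047
  stratum 2: (3200/15100)²·45.4²/467 = 0.198217
  stratum 3: (2900/15100)²·44.7²/503 = 0.146517
  stratum 4: (3700/15100)²·26.4²/130 = 0.321895
  stratum 5: (4100/15100)²·62.9²/973 = 0.29978
V_st = 1.01341
V_srs = s²/n = 2891.2/2198 = 1.31538
deff = V_st / V_srs = 1.01341/1.31538 = 0.7704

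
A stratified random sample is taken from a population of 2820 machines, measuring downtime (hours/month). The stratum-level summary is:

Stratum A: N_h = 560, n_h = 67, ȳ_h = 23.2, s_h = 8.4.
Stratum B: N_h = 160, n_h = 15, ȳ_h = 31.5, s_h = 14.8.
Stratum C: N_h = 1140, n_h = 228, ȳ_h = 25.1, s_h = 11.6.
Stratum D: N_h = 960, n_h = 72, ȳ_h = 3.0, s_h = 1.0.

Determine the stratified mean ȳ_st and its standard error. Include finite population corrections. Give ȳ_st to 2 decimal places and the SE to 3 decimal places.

ȳ_st = Σ W_h ȳ_h = (560·23.2 + 160·31.5 + 1140·25.1 + 960·3.0)/2820 = 17.56241
V̂(ȳ_st) = Σ W_h² (1 − n_h/N_h) s_h²/n_h, with W_h = N_h/N and N = 2820:
  stratum A: (560/2820)²·(1 − 67/560)·8.4²/67 = 0.0365612
  stratum B: (160/2820)²·(1 − 15/160)·14.8²/15 = 0.0426012
  stratum C: (1140/2820)²·(1 − 228/1140)·11.6²/228 = 0.0771583
  stratum D: (960/2820)²·(1 − 72/960)·1.0²/72 = 0.00148886
V̂(ȳ_st) = 0.15781
SE(ȳ_st) = √0.15781 = 0.397253

ȳ_st ≈ 17.56, SE ≈ 0.397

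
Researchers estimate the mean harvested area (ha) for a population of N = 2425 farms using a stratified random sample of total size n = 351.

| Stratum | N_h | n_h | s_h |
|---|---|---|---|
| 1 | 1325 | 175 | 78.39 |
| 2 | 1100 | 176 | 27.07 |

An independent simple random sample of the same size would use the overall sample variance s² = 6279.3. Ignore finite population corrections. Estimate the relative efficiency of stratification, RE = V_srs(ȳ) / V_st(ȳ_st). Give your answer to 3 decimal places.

V̂(ȳ_st) = Σ W_h² s_h²/n_h, with W_h = N_h/N and N = 2425:
  stratum 1: (1325/2425)²·78.39²/175 = 10.4831
  stratum 2: (1100/2425)²·27.07²/176 = 0.856694
V_st = 11.3398
V_srs = s²/n = 6279.3/351 = 17.8897
Relative efficiency = V_srs / V_st = 17.8897/11.3398 = 1.5776

RE ≈ 1.578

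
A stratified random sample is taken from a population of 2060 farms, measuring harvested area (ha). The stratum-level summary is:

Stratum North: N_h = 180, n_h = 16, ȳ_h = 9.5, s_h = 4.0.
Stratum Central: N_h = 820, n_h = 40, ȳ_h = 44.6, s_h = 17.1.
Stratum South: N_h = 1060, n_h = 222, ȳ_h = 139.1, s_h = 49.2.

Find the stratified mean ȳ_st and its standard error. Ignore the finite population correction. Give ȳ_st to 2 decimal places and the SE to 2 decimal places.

ȳ_st ≈ 90.16, SE ≈ 2.01

ȳ_st = Σ W_h ȳ_h = (180·9.5 + 820·44.6 + 1060·139.1)/2060 = 90.15922
V̂(ȳ_st) = Σ W_h² s_h²/n_h, with W_h = N_h/N and N = 2060:
  stratum North: (180/2060)²·4.0²/16 = 0.00763503
  stratum Central: (820/2060)²·17.1²/40 = 1.15831
  stratum South: (1060/2060)²·49.2²/222 = 2.88705
V̂(ȳ_st) = 4.053
SE(ȳ_st) = √4.053 = 2.01321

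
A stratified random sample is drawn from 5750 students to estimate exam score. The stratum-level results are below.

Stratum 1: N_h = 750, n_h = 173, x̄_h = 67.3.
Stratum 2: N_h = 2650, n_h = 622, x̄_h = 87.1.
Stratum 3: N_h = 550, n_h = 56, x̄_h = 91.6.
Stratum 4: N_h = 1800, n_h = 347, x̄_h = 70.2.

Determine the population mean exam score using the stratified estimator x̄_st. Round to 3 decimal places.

x̄_st ≈ 79.657

N = Σ N_h = 5750. Stratum weights W_h = N_h/N.
x̄_st = (750·67.3 + 2650·87.1 + 550·91.6 + 1800·70.2) / 5750 = 79.65739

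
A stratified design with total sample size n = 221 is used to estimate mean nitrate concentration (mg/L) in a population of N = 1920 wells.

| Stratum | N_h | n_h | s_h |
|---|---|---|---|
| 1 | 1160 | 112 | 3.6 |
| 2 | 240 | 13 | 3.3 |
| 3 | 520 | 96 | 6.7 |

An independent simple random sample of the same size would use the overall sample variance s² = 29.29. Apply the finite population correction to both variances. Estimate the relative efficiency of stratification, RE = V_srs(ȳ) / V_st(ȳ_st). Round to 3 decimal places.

V̂(ȳ_st) = Σ W_h² (1 − n_h/N_h) s_h²/n_h, with W_h = N_h/N and N = 1920:
  stratum 1: (1160/1920)²·(1 − 112/1160)·3.6²/112 = 0.0381596
  stratum 2: (240/1920)²·(1 − 13/240)·3.3²/13 = 0.01238
  stratum 3: (520/1920)²·(1 − 96/520)·6.7²/96 = 0.027967
V_st = 0.0785065
V_srs = (1 − 221/1920)·29.29/221 = 0.117279
Relative efficiency = V_srs / V_st = 0.117279/0.0785065 = 1.4939

RE ≈ 1.494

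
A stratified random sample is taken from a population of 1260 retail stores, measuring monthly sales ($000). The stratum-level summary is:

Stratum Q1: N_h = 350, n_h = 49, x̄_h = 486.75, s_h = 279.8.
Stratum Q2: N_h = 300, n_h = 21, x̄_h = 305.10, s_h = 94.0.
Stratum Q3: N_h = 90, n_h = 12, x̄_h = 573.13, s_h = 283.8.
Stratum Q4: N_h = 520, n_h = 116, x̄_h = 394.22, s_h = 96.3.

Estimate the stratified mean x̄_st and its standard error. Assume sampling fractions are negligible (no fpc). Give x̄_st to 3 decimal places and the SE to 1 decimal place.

x̄_st ≈ 411.483, SE ≈ 14.0

x̄_st = Σ W_h x̄_h = (350·486.75 + 300·305.10 + 90·573.13 + 520·394.22)/1260 = 411.48302
V̂(x̄_st) = Σ W_h² s_h²/n_h, with W_h = N_h/N and N = 1260:
  stratum Q1: (350/1260)²·279.8²/49 = 123.28
  stratum Q2: (300/1260)²·94.0²/21 = 23.8527
  stratum Q3: (90/1260)²·283.8²/12 = 34.2442
  stratum Q4: (520/1260)²·96.3²/116 = 13.6163
V̂(x̄_st) = 194.994
SE(x̄_st) = √194.994 = 13.964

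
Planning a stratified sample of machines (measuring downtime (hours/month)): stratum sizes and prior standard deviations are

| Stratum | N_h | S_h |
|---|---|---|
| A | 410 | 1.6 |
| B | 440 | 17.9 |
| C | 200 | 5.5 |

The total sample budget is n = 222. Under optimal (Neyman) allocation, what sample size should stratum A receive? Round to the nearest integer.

15

Neyman allocation: n_h = n · N_h S_h / Σ N_i S_i, with n = 222.
  stratum A: N_h·S_h = 410·1.6 = 656.00
  stratum B: N_h·S_h = 440·17.9 = 7876.00
  stratum C: N_h·S_h = 200·5.5 = 1100.00
Σ N_h S_h = 9632.00
n for stratum A = 222·656.00/9632.00 = 15.120 → 15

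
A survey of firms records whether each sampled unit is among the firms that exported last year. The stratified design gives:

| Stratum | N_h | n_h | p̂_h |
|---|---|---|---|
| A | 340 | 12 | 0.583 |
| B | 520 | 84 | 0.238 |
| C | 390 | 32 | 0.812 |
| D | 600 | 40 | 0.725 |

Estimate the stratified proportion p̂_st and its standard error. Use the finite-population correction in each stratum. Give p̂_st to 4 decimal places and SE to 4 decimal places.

p̂_st ≈ 0.5804, SE ≈ 0.0396

N = 1850; stratum weights W_h = N_h/N.
p̂_st = Σ W_h p̂_h = (340·0.583 + 520·0.238 + 390·0.812 + 600·0.725)/1850 = 0.58036
V̂(p̂_st) = Σ W_h² (1 − n_h/N_h) p̂_h(1−p̂_h)/(n_h−1):
  stratum A: (340/1850)²·(1 − 12/340)·0.583·0.417/11 = 0.000720147
  stratum B: (520/1850)²·(1 − 84/520)·0.238·0.762/83 = 0.000144744
  stratum C: (390/1850)²·(1 − 32/390)·0.812·0.188/31 = 0.000200889
  stratum D: (600/1850)²·(1 − 40/600)·0.725·0.275/39 = 0.000501882
V̂(p̂_st) = 0.00156766; SE = √V̂ = 0.0395937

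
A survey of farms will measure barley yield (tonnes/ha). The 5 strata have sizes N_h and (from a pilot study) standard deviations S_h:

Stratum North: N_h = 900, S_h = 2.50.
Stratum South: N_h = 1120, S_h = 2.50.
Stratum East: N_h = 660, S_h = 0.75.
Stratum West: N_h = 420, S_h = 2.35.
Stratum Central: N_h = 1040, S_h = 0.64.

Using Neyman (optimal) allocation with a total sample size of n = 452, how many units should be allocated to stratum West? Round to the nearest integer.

Neyman allocation: n_h = n · N_h S_h / Σ N_i S_i, with n = 452.
  stratum North: N_h·S_h = 900·2.50 = 2250.00
  stratum South: N_h·S_h = 1120·2.50 = 2800.00
  stratum East: N_h·S_h = 660·0.75 = 495.00
  stratum West: N_h·S_h = 420·2.35 = 987.00
  stratum Central: N_h·S_h = 1040·0.64 = 665.60
Σ N_h S_h = 7197.60
n for stratum West = 452·987.00/7197.60 = 61.982 → 62

62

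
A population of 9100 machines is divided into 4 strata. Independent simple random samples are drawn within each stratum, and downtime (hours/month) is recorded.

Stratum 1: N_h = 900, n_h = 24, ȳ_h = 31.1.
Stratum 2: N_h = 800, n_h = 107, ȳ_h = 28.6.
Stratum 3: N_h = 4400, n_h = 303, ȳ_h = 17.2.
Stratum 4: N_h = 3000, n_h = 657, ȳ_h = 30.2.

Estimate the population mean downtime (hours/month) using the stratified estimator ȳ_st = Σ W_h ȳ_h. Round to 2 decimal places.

N = Σ N_h = 9100. Stratum weights W_h = N_h/N.
ȳ_st = (900·31.1 + 800·28.6 + 4400·17.2 + 3000·30.2) / 9100 = 23.8626

ȳ_st ≈ 23.86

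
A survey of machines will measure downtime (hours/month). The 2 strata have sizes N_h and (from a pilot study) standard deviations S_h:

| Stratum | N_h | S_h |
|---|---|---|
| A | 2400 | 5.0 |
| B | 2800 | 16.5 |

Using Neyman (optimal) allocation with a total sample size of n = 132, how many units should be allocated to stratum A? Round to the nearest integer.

Neyman allocation: n_h = n · N_h S_h / Σ N_i S_i, with n = 132.
  stratum A: N_h·S_h = 2400·5.0 = 12000.00
  stratum B: N_h·S_h = 2800·16.5 = 46200.00
Σ N_h S_h = 58200.00
n for stratum A = 132·12000.00/58200.00 = 27.216 → 27

27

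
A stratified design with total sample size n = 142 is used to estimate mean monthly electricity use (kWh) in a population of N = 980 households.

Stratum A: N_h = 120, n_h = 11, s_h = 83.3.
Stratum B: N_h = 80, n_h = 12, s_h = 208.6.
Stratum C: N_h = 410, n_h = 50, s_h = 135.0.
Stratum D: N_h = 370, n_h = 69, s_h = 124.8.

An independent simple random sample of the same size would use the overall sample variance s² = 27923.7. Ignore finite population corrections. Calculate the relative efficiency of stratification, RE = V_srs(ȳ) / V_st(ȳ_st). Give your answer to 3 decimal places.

RE ≈ 1.517

V̂(ȳ_st) = Σ W_h² s_h²/n_h, with W_h = N_h/N and N = 980:
  stratum A: (120/980)²·83.3²/11 = 9.45818
  stratum B: (80/980)²·208.6²/12 = 24.1644
  stratum C: (410/980)²·135.0²/50 = 63.7989
  stratum D: (370/980)²·124.8²/69 = 32.1759
V_st = 129.597
V_srs = s²/n = 27923.7/142 = 196.646
Relative efficiency = V_srs / V_st = 196.646/129.597 = 1.5174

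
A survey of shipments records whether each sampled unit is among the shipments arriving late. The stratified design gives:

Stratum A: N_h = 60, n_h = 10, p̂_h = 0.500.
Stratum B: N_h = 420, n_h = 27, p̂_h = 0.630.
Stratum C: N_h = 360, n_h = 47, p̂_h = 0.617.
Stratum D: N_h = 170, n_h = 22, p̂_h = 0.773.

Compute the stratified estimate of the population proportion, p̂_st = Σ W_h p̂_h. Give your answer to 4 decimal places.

N = 1010; stratum weights W_h = N_h/N.
p̂_st = Σ W_h p̂_h = (60·0.500 + 420·0.630 + 360·0.617 + 170·0.773)/1010 = 0.64171

p̂_st ≈ 0.6417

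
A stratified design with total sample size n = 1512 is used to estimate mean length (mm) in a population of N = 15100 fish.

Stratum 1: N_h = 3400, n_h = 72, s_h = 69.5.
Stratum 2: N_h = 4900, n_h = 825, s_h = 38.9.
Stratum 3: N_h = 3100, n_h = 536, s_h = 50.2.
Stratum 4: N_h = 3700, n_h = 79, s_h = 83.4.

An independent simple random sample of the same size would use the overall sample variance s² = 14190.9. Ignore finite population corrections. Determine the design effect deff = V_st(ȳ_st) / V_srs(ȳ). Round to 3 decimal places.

V̂(ȳ_st) = Σ W_h² s_h²/n_h, with W_h = N_h/N and N = 15100:
  stratum 1: (3400/15100)²·69.5²/72 = 3.40127
  stratum 2: (4900/15100)²·38.9²/825 = 0.193145
  stratum 3: (3100/15100)²·50.2²/536 = 0.198158
  stratum 4: (3700/15100)²·83.4²/79 = 5.28633
V_st = 9.07891
V_srs = s²/n = 14190.9/1512 = 9.38552
deff = V_st / V_srs = 9.07891/9.38552 = 0.9673

deff ≈ 0.967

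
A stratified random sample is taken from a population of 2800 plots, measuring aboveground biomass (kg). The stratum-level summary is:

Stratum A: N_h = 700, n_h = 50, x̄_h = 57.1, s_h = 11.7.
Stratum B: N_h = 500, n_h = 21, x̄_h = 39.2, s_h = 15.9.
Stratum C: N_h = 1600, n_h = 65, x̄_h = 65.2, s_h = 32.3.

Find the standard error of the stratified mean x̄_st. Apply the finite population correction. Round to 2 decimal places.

V̂(x̄_st) = Σ W_h² (1 − n_h/N_h) s_h²/n_h, with W_h = N_h/N and N = 2800:
  stratum A: (700/2800)²·(1 − 50/700)·11.7²/50 = 0.15889
  stratum B: (500/2800)²·(1 − 21/500)·15.9²/21 = 0.36776
  stratum C: (1600/2800)²·(1 − 65/1600)·32.3²/65 = 5.0281
V̂(x̄_st) = 5.55475
SE(x̄_st) = √5.55475 = 2.35685

SE(x̄_st) ≈ 2.36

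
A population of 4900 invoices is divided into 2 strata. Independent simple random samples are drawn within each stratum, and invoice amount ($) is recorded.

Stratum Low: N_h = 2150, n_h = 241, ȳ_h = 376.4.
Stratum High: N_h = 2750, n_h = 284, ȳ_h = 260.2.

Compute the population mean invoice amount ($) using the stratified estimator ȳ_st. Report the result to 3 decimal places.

N = Σ N_h = 4900. Stratum weights W_h = N_h/N.
ȳ_st = (2150·376.4 + 2750·260.2) / 4900 = 311.18571

ȳ_st ≈ 311.186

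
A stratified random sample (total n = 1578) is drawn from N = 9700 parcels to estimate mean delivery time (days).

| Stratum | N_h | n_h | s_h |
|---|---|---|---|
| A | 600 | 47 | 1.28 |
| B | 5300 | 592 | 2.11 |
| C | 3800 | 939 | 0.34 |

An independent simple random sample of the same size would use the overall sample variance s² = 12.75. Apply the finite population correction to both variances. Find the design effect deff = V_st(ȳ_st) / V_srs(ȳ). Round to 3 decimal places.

deff ≈ 0.315

V̂(ȳ_st) = Σ W_h² (1 − n_h/N_h) s_h²/n_h, with W_h = N_h/N and N = 9700:
  stratum A: (600/9700)²·(1 − 47/600)·1.28²/47 = 0.000122929
  stratum B: (5300/9700)²·(1 − 592/5300)·2.11²/592 = 0.0019944
  stratum C: (3800/9700)²·(1 − 939/3800)·0.34²/939 = 1.42249e-05
V_st = 0.00213155
V_srs = (1 − 1578/9700)·12.75/1578 = 0.00676541
deff = V_st / V_srs = 0.00213155/0.00676541 = 0.3151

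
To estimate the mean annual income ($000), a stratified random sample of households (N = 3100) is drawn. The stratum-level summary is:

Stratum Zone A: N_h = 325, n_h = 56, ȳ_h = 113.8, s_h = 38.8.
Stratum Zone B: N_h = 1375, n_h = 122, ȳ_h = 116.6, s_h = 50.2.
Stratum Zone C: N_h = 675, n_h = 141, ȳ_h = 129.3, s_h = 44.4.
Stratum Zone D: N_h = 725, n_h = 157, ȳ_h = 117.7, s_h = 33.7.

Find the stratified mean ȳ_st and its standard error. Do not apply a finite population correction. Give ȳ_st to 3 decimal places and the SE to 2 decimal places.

ȳ_st = Σ W_h ȳ_h = (325·113.8 + 1375·116.6 + 675·129.3 + 725·117.7)/3100 = 119.32903
V̂(ȳ_st) = Σ W_h² s_h²/n_h, with W_h = N_h/N and N = 3100:
  stratum Zone A: (325/3100)²·38.8²/56 = 0.295474
  stratum Zone B: (1375/3100)²·50.2²/122 = 4.06377
  stratum Zone C: (675/3100)²·44.4²/141 = 0.662874
  stratum Zone D: (725/3100)²·33.7²/157 = 0.395651
V̂(ȳ_st) = 5.41777
SE(ȳ_st) = √5.41777 = 2.32761

ȳ_st ≈ 119.329, SE ≈ 2.33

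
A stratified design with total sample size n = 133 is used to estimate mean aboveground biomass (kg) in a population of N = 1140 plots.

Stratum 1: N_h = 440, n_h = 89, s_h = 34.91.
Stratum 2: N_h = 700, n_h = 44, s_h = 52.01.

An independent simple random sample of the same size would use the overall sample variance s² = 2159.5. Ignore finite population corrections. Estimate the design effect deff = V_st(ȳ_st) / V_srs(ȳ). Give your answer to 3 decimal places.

V̂(ȳ_st) = Σ W_h² s_h²/n_h, with W_h = N_h/N and N = 1140:
  stratum 1: (440/1140)²·34.91²/89 = 2.03988
  stratum 2: (700/1140)²·52.01²/44 = 23.1797
V_st = 25.2196
V_srs = s²/n = 2159.5/133 = 16.2368
deff = V_st / V_srs = 25.2196/16.2368 = 1.5532

deff ≈ 1.553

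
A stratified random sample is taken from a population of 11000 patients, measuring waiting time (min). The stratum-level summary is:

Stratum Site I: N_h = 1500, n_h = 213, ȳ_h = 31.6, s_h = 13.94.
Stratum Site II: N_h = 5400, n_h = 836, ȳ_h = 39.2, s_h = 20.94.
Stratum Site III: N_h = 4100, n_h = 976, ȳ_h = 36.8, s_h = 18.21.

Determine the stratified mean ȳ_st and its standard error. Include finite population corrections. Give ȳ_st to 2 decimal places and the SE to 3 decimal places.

ȳ_st = Σ W_h ȳ_h = (1500·31.6 + 5400·39.2 + 4100·36.8)/11000 = 37.26909
V̂(ȳ_st) = Σ W_h² (1 − n_h/N_h) s_h²/n_h, with W_h = N_h/N and N = 11000:
  stratum Site I: (1500/11000)²·(1 − 213/1500)·13.94²/213 = 0.0145556
  stratum Site II: (5400/11000)²·(1 − 836/5400)·20.94²/836 = 0.106832
  stratum Site III: (4100/11000)²·(1 − 976/4100)·18.21²/976 = 0.035965
V̂(ȳ_st) = 0.157353
SE(ȳ_st) = √0.157353 = 0.396677

ȳ_st ≈ 37.27, SE ≈ 0.397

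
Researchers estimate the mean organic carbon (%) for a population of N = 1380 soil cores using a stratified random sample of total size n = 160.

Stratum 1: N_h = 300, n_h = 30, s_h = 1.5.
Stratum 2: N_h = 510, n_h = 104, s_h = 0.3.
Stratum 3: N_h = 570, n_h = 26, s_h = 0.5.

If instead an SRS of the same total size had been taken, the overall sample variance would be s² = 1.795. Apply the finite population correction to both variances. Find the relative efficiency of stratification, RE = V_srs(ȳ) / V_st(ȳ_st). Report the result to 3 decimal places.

V̂(ȳ_st) = Σ W_h² (1 − n_h/N_h) s_h²/n_h, with W_h = N_h/N and N = 1380:
  stratum 1: (300/1380)²·(1 − 30/300)·1.5²/30 = 0.00318998
  stratum 2: (510/1380)²·(1 − 104/510)·0.3²/104 = 9.40908e-05
  stratum 3: (570/1380)²·(1 − 26/570)·0.5²/26 = 0.00156561
V_st = 0.00484968
V_srs = (1 − 160/1380)·1.795/160 = 0.00991803
Relative efficiency = V_srs / V_st = 0.00991803/0.00484968 = 2.0451

RE ≈ 2.045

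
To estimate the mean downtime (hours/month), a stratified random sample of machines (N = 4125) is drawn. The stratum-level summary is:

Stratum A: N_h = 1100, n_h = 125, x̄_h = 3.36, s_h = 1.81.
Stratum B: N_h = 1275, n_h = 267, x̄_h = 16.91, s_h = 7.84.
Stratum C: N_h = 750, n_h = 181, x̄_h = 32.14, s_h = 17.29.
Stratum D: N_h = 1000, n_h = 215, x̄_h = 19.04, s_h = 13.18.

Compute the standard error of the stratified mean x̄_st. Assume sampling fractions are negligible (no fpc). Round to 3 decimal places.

V̂(x̄_st) = Σ W_h² s_h²/n_h, with W_h = N_h/N and N = 4125:
  stratum A: (1100/4125)²·1.81²/125 = 0.00186374
  stratum B: (1275/4125)²·7.84²/267 = 0.0219934
  stratum C: (750/4125)²·17.29²/181 = 0.0545992
  stratum D: (1000/4125)²·13.18²/215 = 0.0474837
V̂(x̄_st) = 0.12594
SE(x̄_st) = √0.12594 = 0.35488

SE(x̄_st) ≈ 0.355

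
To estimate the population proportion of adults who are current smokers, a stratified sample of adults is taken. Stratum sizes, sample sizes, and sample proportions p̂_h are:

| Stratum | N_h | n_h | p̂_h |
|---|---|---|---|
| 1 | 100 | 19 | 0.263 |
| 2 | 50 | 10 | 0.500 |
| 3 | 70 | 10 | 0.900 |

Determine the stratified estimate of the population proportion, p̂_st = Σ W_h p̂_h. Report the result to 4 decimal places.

p̂_st ≈ 0.5195

N = 220; stratum weights W_h = N_h/N.
p̂_st = Σ W_h p̂_h = (100·0.263 + 50·0.500 + 70·0.900)/220 = 0.51955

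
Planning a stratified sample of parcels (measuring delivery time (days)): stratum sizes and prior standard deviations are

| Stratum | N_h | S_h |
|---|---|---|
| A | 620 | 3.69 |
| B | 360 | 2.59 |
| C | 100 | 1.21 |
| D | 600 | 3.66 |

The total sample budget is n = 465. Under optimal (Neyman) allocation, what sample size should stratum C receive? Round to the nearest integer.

Neyman allocation: n_h = n · N_h S_h / Σ N_i S_i, with n = 465.
  stratum A: N_h·S_h = 620·3.69 = 2287.80
  stratum B: N_h·S_h = 360·2.59 = 932.40
  stratum C: N_h·S_h = 100·1.21 = 121.00
  stratum D: N_h·S_h = 600·3.66 = 2196.00
Σ N_h S_h = 5537.20
n for stratum C = 465·121.00/5537.20 = 10.161 → 10

10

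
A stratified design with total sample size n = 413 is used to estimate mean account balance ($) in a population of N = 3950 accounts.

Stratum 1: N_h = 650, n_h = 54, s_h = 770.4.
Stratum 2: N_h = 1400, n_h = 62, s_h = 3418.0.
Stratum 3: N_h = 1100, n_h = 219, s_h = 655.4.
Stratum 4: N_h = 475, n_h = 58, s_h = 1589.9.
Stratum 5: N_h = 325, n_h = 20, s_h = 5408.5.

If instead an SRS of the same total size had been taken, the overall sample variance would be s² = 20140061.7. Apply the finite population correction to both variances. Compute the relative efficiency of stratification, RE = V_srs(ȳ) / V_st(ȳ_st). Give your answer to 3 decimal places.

V̂(ȳ_st) = Σ W_h² (1 − n_h/N_h) s_h²/n_h, with W_h = N_h/N and N = 3950:
  stratum 1: (650/3950)²·(1 − 54/650)·770.4²/54 = 272.9
  stratum 2: (1400/3950)²·(1 − 62/1400)·3418.0²/62 = 22622.6
  stratum 3: (1100/3950)²·(1 − 219/1100)·655.4²/219 = 121.827
  stratum 4: (475/3950)²·(1 − 58/475)·1589.9²/58 = 553.283
  stratum 5: (325/3950)²·(1 − 20/325)·5408.5²/20 = 9292.07
V_st = 32862.7
V_srs = (1 − 413/3950)·20140061.7/413 = 43666.5
Relative efficiency = V_srs / V_st = 43666.5/32862.7 = 1.3288

RE ≈ 1.329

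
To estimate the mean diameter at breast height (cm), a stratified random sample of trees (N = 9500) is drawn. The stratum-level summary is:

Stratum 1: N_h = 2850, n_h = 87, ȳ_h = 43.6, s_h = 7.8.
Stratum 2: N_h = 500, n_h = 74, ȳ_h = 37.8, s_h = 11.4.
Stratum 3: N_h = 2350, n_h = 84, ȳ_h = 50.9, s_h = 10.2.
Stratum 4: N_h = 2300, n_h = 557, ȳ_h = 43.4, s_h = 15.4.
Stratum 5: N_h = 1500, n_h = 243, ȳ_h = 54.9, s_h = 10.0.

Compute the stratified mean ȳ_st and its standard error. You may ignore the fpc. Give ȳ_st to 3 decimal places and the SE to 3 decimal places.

ȳ_st ≈ 46.836, SE ≈ 0.423

ȳ_st = Σ W_h ȳ_h = (2850·43.6 + 500·37.8 + 2350·50.9 + 2300·43.4 + 1500·54.9)/9500 = 46.83632
V̂(ȳ_st) = Σ W_h² s_h²/n_h, with W_h = N_h/N and N = 9500:
  stratum 1: (2850/9500)²·7.8²/87 = 0.0629379
  stratum 2: (500/9500)²·11.4²/74 = 0.00486486
  stratum 3: (2350/9500)²·10.2²/84 = 0.0757896
  stratum 4: (2300/9500)²·15.4²/557 = 0.0249571
  stratum 5: (1500/9500)²·10.0²/243 = 0.0102596
V̂(ȳ_st) = 0.178809
SE(ȳ_st) = √0.178809 = 0.422858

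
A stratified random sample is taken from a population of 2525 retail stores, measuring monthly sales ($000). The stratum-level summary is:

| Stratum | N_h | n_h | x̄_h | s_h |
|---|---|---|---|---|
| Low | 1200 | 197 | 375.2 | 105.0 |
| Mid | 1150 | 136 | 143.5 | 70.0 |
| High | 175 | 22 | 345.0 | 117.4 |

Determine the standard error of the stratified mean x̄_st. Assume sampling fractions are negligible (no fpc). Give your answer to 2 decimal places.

SE(x̄_st) ≈ 4.81

V̂(x̄_st) = Σ W_h² s_h²/n_h, with W_h = N_h/N and N = 2525:
  stratum Low: (1200/2525)²·105.0²/197 = 12.6401
  stratum Mid: (1150/2525)²·70.0²/136 = 7.4736
  stratum High: (175/2525)²·117.4²/22 = 3.00931
V̂(x̄_st) = 23.1231
SE(x̄_st) = √23.1231 = 4.80864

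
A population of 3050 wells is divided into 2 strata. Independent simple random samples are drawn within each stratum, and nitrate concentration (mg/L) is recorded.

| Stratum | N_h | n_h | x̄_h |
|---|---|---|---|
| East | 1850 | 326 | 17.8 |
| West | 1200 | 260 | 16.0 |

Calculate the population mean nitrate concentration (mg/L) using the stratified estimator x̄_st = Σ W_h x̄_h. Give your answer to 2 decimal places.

x̄_st ≈ 17.09

N = Σ N_h = 3050. Stratum weights W_h = N_h/N.
x̄_st = (1850·17.8 + 1200·16.0) / 3050 = 17.0918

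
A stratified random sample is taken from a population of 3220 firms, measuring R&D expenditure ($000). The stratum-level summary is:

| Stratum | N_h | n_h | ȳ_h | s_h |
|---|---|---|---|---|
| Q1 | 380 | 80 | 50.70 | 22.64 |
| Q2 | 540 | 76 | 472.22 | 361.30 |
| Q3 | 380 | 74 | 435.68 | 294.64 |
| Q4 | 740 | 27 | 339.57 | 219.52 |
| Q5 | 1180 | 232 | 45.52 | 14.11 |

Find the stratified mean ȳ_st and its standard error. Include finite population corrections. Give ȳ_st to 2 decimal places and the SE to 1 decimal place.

ȳ_st = Σ W_h ȳ_h = (380·50.70 + 540·472.22 + 380·435.68 + 740·339.57 + 1180·45.52)/3220 = 231.31012
V̂(ȳ_st) = Σ W_h² (1 − n_h/N_h) s_h²/n_h, with W_h = N_h/N and N = 3220:
  stratum Q1: (380/3220)²·(1 − 80/380)·22.64²/80 = 0.0704459
  stratum Q2: (540/3220)²·(1 − 76/540)·361.30²/76 = 41.5071
  stratum Q3: (380/3220)²·(1 − 74/380)·294.64²/74 = 13.1566
  stratum Q4: (740/3220)²·(1 − 27/740)·219.52²/27 = 90.8226
  stratum Q5: (1180/3220)²·(1 − 232/1180)·14.11²/232 = 0.0925859
V̂(ȳ_st) = 145.649
SE(ȳ_st) = √145.649 = 12.0685

ȳ_st ≈ 231.31, SE ≈ 12.1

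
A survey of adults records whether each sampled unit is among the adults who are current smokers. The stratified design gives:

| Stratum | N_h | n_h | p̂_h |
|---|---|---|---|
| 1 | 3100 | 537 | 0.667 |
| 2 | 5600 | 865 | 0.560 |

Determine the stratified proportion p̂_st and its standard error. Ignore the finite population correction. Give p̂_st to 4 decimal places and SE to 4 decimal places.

p̂_st ≈ 0.5981, SE ≈ 0.0131

N = 8700; stratum weights W_h = N_h/N.
p̂_st = Σ W_h p̂_h = (3100·0.667 + 5600·0.560)/8700 = 0.59813
V̂(p̂_st) = Σ W_h² p̂_h(1−p̂_h)/(n_h−1):
  stratum 1: (3100/8700)²·0.667·0.333/536 = 5.26126e-05
  stratum 2: (5600/8700)²·0.560·0.440/864 = 0.000118158
V̂(p̂_st) = 0.000170771; SE = √V̂ = 0.0130679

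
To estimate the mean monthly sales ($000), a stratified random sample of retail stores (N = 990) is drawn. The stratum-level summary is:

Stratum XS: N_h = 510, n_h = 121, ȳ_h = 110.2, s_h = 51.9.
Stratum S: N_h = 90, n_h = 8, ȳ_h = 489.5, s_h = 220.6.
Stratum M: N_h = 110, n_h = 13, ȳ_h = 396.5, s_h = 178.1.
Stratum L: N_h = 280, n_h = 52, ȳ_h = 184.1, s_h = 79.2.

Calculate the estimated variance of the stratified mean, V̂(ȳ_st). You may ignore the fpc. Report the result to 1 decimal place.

V̂(ȳ_st) ≈ 96.0

V̂(ȳ_st) = Σ W_h² s_h²/n_h, with W_h = N_h/N and N = 990:
  stratum XS: (510/990)²·51.9²/121 = 5.90771
  stratum S: (90/990)²·220.6²/8 = 50.2731
  stratum M: (110/990)²·178.1²/13 = 30.1231
  stratum L: (280/990)²·79.2²/52 = 9.64923
V̂(ȳ_st) = 95.9531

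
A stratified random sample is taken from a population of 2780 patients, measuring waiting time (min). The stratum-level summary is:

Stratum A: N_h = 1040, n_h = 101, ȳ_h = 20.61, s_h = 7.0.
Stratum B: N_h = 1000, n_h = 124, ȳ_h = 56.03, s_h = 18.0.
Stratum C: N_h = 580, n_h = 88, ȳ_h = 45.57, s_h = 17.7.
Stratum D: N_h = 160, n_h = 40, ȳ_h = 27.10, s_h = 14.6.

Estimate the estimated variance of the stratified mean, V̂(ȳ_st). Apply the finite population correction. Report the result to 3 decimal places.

V̂(ȳ_st) ≈ 0.502

V̂(ȳ_st) = Σ W_h² (1 − n_h/N_h) s_h²/n_h, with W_h = N_h/N and N = 2780:
  stratum A: (1040/2780)²·(1 − 101/1040)·7.0²/101 = 0.0613033
  stratum B: (1000/2780)²·(1 − 124/1000)·18.0²/124 = 0.296168
  stratum C: (580/2780)²·(1 − 88/580)·17.7²/88 = 0.131452
  stratum D: (160/2780)²·(1 − 40/160)·14.6²/40 = 0.0132391
V̂(ȳ_st) = 0.502162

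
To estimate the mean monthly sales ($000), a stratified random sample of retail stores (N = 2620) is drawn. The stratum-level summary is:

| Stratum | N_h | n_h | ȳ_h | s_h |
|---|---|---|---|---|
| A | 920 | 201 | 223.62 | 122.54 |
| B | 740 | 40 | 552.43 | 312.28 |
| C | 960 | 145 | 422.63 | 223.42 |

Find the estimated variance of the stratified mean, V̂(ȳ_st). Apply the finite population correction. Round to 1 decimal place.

V̂(ȳ_st) = Σ W_h² (1 − n_h/N_h) s_h²/n_h, with W_h = N_h/N and N = 2620:
  stratum A: (920/2620)²·(1 − 201/920)·122.54²/201 = 7.19903
  stratum B: (740/2620)²·(1 − 40/740)·312.28²/40 = 183.974
  stratum C: (960/2620)²·(1 − 145/960)·223.42²/145 = 39.2376
V̂(ȳ_st) = 230.41

V̂(ȳ_st) ≈ 230.4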